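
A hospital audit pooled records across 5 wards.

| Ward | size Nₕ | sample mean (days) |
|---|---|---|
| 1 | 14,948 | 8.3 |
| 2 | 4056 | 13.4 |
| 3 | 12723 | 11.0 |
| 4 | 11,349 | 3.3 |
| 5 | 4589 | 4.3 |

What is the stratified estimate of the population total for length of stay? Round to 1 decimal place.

375556.2

1: 14948·8.3 = 124068.4
2: 4056·13.4 = 54350.4
3: 12723·11.0 = 139953
4: 11349·3.3 = 37451.7
5: 4589·4.3 = 19732.7
τ̂ = Σ Nₕx̄ₕ = 375556.2.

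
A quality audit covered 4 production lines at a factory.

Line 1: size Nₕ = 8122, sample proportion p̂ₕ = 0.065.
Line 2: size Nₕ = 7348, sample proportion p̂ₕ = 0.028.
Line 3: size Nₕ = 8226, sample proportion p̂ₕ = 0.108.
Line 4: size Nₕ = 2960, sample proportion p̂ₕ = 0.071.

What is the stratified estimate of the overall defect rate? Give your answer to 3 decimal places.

0.069

Wₕ = Nₕ/N with N = 26656: 0.3047, 0.2757, 0.3086, 0.1110.
p̂_st = 0.3047·0.065 + 0.2757·0.028 + 0.3086·0.108 + 0.1110·0.071 ≈ 0.06874... → 0.069.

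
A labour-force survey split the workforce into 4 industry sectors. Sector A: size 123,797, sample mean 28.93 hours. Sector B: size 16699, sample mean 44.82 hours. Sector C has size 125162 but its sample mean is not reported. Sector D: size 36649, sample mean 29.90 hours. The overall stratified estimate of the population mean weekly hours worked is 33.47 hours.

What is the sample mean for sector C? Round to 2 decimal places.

37.49

N = 123797 + 16699 + 125162 + 36649 = 302307.
Overall total = μ·N = 33.47·302307 = 10118215.29.
Subtract the known strata: 123797·28.93 + 16699·44.82 + 36649·29.90 = 5425701.49.
Remaining total for sector C: 10118215.29 − 5425701.49 = 4692513.8.
Divide by its size: 4692513.8 / 125162 = 37.4915... → 37.49.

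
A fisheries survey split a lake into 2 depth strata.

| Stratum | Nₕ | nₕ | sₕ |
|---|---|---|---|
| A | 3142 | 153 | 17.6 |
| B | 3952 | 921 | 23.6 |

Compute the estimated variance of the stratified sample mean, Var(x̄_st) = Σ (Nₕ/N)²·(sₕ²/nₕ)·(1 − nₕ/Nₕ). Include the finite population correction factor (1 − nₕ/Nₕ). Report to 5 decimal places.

N = 7094; Wₕ = Nₕ/N.
stratum A: (3142/7094)²·17.6²/153·(1 − 153/3142) = 0.37781886
stratum B: (3952/7094)²·23.6²/921·(1 − 921/3952) = 0.14394112
Sum = 0.52175998 → 0.52176.

0.52176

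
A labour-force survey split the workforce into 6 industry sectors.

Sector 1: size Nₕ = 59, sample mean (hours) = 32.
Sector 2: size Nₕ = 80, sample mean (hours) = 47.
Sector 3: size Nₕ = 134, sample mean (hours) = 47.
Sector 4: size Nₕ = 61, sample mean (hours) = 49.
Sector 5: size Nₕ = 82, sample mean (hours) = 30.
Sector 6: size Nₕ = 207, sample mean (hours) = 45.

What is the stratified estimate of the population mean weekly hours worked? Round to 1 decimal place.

42.9

N = 59 + 80 + 134 + 61 + 82 + 207 = 623.
Overall mean = Σ (Nₕ/N)·x̄ₕ — weight by population share, not a simple average.
Σ Nₕx̄ₕ = 59·32 + 80·47 + 134·47 + 61·49 + 82·30 + 207·45 = 1888 + 3760 + 6298 + 2989 + 2460 + 9315 = 26710.
Divide by N: 26710 / 623 = 42.873... → 42.9.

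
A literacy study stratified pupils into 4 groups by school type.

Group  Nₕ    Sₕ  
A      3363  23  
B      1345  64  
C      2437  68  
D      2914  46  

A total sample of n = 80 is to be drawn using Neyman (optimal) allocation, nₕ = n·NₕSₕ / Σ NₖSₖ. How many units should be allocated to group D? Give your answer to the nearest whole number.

Σ NₕSₕ = 3363·23 + 1345·64 + 2437·68 + 2914·46 = 463189.
Share for D: 134044/463189 = 0.28939.
n_D = 80 × 0.28939 = 23.151... → 23.

23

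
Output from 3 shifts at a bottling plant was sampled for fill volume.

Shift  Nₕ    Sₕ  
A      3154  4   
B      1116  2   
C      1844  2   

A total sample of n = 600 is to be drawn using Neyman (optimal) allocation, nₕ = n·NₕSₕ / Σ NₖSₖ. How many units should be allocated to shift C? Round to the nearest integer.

119

Σ NₕSₕ = 3154·4 + 1116·2 + 1844·2 = 18536.
Share for C: 3688/18536 = 0.19896.
n_C = 600 × 0.19896 = 119.379... → 119.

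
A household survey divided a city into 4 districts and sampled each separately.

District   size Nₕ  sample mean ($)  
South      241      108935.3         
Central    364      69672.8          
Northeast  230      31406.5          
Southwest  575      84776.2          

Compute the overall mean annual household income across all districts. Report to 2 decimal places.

76300.79

N = 241 + 364 + 230 + 575 = 1410.
Overall mean = Σ (Nₕ/N)·x̄ₕ — weight by population share, not a simple average.
Σ Nₕx̄ₕ = 241·108935.3 + 364·69672.8 + 230·31406.5 + 575·84776.2 = 26253407.3 + 25360899.2 + 7223495 + 48746315 = 107584116.5.
Divide by N: 107584116.5 / 1410 = 76300.7918... → 76300.79.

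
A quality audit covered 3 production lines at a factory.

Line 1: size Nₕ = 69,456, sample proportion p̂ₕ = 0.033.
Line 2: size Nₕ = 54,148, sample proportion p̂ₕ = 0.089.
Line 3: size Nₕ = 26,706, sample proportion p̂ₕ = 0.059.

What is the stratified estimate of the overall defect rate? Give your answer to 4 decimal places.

0.0578

N = 69456 + 54148 + 26706 = 150310.
Overall proportion = Σ (Nₕ/N)·p̂ₕ.
Σ Nₕp̂ₕ = 2292.048 + 4819.172 + 1575.654 = 8686.874.
8686.874 / 150310 = 0.057793... → 0.0578.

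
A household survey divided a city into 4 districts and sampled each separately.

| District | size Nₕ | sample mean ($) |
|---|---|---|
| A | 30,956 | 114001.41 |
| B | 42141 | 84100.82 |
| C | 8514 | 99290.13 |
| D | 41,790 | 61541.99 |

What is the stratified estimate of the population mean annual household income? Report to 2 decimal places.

85009.98

N = 30956 + 42141 + 8514 + 41790 = 123401.
Weight each subgroup mean by Nₕ/N and sum.
Σ Nₕx̄ₕ = 30956·114001.41 + 42141·84100.82 + 8514·99290.13 + 41790·61541.99 = 3529027647.96 + 3544092655.62 + 845356166.82 + 2571839762.1 = 10490316232.5.
Divide by N: 10490316232.5 / 123401 = 85009.9775... → 85009.98.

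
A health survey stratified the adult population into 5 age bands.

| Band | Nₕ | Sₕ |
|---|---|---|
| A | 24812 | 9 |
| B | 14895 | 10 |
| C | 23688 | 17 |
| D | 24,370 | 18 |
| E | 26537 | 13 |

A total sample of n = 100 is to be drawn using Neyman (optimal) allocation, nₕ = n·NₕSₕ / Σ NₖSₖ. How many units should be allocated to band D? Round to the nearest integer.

28

A: NₕSₕ = 24812·9 = 223308
B: NₕSₕ = 14895·10 = 148950
C: NₕSₕ = 23688·17 = 402696
D: NₕSₕ = 24370·18 = 438660
E: NₕSₕ = 26537·13 = 344981
Σ NₕSₕ = 1558595.
n_D = 100·438660/1558595 = 28.145... → 28.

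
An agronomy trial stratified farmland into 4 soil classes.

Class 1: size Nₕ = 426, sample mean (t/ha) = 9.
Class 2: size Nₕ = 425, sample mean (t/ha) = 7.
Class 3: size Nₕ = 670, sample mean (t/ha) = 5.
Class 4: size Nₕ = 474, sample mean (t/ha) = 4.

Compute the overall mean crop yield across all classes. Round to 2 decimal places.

6.04

x̄_st = (Σ Nₕx̄ₕ) / (Σ Nₕ) = (426·9 + 425·7 + 670·5 + 474·4) / 1995
= 12055 / 1995 = 6.0426... → 6.04.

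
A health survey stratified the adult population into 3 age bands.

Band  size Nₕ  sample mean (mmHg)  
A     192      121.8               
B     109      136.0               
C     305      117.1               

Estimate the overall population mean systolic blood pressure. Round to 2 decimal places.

N = 606; weights Wₕ = Nₕ/N = (0.3168, 0.1799, 0.5033).
x̄_st = Σ Wₕ·x̄ₕ = 0.3168·121.8 + 0.1799·136.0 + 0.5033·117.1 ≈ 121.9886...
→ 121.99.

121.99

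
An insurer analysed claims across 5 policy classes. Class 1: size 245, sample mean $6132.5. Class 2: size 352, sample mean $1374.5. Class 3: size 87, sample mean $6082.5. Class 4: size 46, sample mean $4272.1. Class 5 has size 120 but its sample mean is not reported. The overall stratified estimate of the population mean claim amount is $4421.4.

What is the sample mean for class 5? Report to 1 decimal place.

8718.4

Σ Nₕx̄ₕ = N·μ, so 120·x̄_5 = 850·4421.4 − (245·6132.5 + 352·1374.5 + 87·6082.5 + 46·4272.1).
= 3758190 − 2711980.6 = 1046209.4.
x̄_5 = 1046209.4 / 120 = 8718.412... → 8718.4.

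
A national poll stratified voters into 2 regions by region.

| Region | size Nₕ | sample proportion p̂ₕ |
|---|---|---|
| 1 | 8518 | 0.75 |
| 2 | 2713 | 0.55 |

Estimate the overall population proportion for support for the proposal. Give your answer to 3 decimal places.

Wₕ = Nₕ/N with N = 11231: 0.7584, 0.2416.
p̂_st = 0.7584·0.75 + 0.2416·0.55 ≈ 0.70169... → 0.702.

0.702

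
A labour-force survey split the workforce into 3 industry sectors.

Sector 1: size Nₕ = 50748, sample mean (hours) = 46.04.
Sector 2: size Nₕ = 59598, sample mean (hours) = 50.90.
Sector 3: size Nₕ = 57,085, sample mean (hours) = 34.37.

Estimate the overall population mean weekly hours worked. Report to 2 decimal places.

x̄_st = (Σ Nₕx̄ₕ) / (Σ Nₕ) = (50748·46.04 + 59598·50.90 + 57085·34.37) / 167431
= 7331987.57 / 167431 = 43.7911... → 43.79.

43.79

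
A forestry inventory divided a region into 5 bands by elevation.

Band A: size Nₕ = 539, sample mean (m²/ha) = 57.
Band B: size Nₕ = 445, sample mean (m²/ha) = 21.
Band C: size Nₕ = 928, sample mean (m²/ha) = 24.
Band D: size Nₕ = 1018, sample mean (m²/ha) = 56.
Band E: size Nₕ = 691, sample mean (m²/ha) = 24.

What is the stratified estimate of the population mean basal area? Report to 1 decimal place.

N = 3621; weights Wₕ = Nₕ/N = (0.1489, 0.1229, 0.2563, 0.2811, 0.1908).
x̄_st = Σ Wₕ·x̄ₕ = 0.1489·57 + 0.1229·21 + 0.2563·24 + 0.2811·56 + 0.1908·24 ≈ 37.540...
→ 37.5.

37.5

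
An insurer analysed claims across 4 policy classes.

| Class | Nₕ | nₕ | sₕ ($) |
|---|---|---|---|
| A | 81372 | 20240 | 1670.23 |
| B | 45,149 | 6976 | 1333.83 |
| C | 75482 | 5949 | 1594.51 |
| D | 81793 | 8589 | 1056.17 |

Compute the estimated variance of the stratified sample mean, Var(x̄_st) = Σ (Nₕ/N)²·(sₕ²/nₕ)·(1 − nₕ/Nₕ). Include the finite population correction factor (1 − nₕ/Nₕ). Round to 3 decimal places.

51.476

N = 283796. Term for each stratum: Wₕ²sₕ²/nₕ·(1−nₕ/Nₕ).
Var(x̄_st) = 8.512813 + 5.457407 + 27.850459 + 9.655249 = 51.475928 → 51.476.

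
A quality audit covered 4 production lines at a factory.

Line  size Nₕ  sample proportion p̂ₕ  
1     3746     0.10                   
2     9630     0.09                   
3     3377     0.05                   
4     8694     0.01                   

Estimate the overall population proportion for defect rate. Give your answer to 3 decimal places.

0.059

Wₕ = Nₕ/N with N = 25447: 0.1472, 0.3784, 0.1327, 0.3417.
p̂_st = 0.1472·0.10 + 0.3784·0.09 + 0.1327·0.05 + 0.3417·0.01 ≈ 0.05883... → 0.059.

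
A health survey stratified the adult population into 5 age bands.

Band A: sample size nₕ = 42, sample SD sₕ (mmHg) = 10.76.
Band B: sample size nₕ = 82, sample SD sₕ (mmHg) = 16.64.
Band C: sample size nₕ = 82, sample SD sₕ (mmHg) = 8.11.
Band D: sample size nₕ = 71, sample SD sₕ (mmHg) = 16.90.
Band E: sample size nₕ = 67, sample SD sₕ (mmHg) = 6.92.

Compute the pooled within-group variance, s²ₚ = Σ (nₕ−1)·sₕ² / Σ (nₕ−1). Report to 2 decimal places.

Degrees of freedom: 41 + 81 + 81 + 70 + 66 = 339.
Σ(nₕ−1)sₕ² = 41·115.7776 + 81·276.8896 + 81·65.7721 + 70·285.61 + 66·47.8864 = 55655.6817.
s²ₚ = 55655.6817 / 339 = 164.1761... → 164.18.

164.18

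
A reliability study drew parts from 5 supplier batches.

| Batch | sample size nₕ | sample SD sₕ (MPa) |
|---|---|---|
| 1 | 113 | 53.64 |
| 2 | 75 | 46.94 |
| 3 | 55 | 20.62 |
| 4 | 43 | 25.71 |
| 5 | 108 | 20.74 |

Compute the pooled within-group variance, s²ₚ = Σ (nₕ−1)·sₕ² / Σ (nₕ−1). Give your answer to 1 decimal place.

1496.3

Degrees of freedom: 112 + 74 + 54 + 42 + 107 = 389.
Σ(nₕ−1)sₕ² = 112·2877.2496 + 74·2203.3636 + 54·425.1844 + 42·661.0041 + 107·430.1476 = 582048.7846.
s²ₚ = 582048.7846 / 389 = 1496.269... → 1496.3.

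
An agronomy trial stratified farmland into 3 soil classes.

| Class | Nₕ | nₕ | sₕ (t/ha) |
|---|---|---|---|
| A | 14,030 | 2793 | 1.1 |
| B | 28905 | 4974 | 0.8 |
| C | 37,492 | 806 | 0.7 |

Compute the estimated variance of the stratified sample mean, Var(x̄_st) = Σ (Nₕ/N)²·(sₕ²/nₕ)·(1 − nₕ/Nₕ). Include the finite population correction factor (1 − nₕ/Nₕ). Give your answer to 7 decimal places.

0.0001536

N = 80427; Wₕ = Nₕ/N.
class A: (14030/80427)²·1.1²/2793·(1 − 2793/14030) = 0.0000105589
class B: (28905/80427)²·0.8²/4974·(1 − 4974/28905) = 0.0000137596
class C: (37492/80427)²·0.7²/806·(1 − 806/37492) = 0.0001292696
Sum = 0.0001535880 → 0.0001536.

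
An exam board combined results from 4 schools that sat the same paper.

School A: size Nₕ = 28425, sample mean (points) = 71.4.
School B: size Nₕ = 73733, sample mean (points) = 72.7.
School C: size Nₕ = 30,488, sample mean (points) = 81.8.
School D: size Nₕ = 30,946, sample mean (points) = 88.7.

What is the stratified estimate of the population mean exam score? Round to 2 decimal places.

N = 28425 + 73733 + 30488 + 30946 = 163592.
Overall mean = Σ (Nₕ/N)·x̄ₕ — weight by population share, not a simple average.
Σ Nₕx̄ₕ = 28425·71.4 + 73733·72.7 + 30488·81.8 + 30946·88.7 = 2029545 + 5360389.1 + 2493918.4 + 2744910.2 = 12628762.7.
Divide by N: 12628762.7 / 163592 = 77.1967... → 77.20.

77.20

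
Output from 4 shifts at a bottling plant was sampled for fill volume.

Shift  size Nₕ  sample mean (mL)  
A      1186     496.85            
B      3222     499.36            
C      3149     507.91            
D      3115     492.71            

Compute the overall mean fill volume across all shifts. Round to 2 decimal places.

N = 1186 + 3222 + 3149 + 3115 = 10672.
The stratified mean weights each stratum mean by its population share Nₕ/N.
Σ Nₕx̄ₕ = 1186·496.85 + 3222·499.36 + 3149·507.91 + 3115·492.71 = 589264.1 + 1608937.92 + 1599408.59 + 1534791.65 = 5332402.26.
Divide by N: 5332402.26 / 10672 = 499.6629... → 499.66.

499.66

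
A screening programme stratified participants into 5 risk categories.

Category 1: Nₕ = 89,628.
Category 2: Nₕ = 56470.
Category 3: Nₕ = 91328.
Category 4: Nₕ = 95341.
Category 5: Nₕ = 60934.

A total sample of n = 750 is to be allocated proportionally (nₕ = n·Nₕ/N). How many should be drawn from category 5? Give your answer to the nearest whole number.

N = 89628 + 56470 + 91328 + 95341 + 60934 = 393701.
n_5 = 750·60934/393701 = 116.079... → 116.

116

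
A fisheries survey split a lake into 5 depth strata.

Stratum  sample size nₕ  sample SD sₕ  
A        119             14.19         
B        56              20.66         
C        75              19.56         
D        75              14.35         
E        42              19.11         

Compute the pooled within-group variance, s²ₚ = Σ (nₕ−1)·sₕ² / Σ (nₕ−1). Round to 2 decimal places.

292.15

Degrees of freedom: 118 + 55 + 74 + 74 + 41 = 362.
Σ(nₕ−1)sₕ² = 118·201.3561 + 55·426.8356 + 74·382.5936 + 74·205.9225 + 41·365.1921 = 105759.0453.
s²ₚ = 105759.0453 / 362 = 292.1521... → 292.15.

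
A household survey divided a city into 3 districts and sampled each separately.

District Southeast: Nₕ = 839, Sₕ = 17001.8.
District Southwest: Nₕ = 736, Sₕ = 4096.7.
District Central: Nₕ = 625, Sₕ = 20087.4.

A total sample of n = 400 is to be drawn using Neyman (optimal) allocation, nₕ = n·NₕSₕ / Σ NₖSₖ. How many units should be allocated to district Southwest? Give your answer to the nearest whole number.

Σ NₕSₕ = 839·17001.8 + 736·4096.7 + 625·20087.4 = 29834306.4.
Share for Southwest: 3015171.2/29834306.4 = 0.10106.
n_Southwest = 400 × 0.10106 = 40.426... → 40.

40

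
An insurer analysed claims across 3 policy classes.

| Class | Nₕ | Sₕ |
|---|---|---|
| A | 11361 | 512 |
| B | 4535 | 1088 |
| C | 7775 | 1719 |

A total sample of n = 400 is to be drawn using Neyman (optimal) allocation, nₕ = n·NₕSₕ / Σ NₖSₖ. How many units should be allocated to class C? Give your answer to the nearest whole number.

222

Σ NₕSₕ = 11361·512 + 4535·1088 + 7775·1719 = 24116137.
Share for C: 13365225/24116137 = 0.55420.
n_C = 400 × 0.55420 = 221.681... → 222.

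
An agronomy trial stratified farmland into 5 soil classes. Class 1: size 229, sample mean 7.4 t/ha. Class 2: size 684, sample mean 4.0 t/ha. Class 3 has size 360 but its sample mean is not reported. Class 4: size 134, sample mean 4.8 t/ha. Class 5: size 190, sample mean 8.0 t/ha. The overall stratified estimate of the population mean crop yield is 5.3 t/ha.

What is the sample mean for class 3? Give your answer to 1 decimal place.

N = 229 + 684 + 360 + 134 + 190 = 1597.
Overall total = μ·N = 5.3·1597 = 8464.1.
Subtract the known strata: 229·7.4 + 684·4.0 + 134·4.8 + 190·8.0 = 6593.8.
Remaining total for class 3: 8464.1 − 6593.8 = 1870.3.
Divide by its size: 1870.3 / 360 = 5.195... → 5.2.

5.2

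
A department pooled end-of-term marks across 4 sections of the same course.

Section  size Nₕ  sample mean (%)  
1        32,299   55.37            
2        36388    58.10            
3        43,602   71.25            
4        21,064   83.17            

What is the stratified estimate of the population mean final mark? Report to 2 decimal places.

65.70

N = 133353; weights Wₕ = Nₕ/N = (0.2422, 0.2729, 0.3270, 0.1580).
x̄_st = Σ Wₕ·x̄ₕ = 0.2422·55.37 + 0.2729·58.10 + 0.3270·71.25 + 0.1580·83.17 ≈ 65.6984...
→ 65.70.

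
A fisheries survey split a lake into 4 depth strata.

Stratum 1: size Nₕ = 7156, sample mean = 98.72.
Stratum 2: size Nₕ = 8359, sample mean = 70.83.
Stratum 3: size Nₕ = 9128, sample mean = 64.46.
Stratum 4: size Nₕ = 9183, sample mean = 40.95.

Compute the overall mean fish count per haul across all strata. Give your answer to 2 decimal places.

x̄_st = (Σ Nₕx̄ₕ) / (Σ Nₕ) = (7156·98.72 + 8359·70.83 + 9128·64.46 + 9183·40.95) / 33826
= 2262943.02 / 33826 = 66.8995... → 66.90.

66.90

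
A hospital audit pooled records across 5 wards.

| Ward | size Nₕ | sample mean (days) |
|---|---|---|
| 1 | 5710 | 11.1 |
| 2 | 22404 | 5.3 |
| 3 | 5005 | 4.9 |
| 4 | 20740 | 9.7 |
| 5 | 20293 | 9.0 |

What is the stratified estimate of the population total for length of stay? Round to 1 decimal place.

Population total = Σ Nₕ·x̄ₕ (each stratum's size times its mean).
5710·11.1 + 22404·5.3 + 5005·4.9 + 20740·9.7 + 20293·9.0 = 63381 + 118741.2 + 24524.5 + 201178 + 182637 = 590461.7.

590461.7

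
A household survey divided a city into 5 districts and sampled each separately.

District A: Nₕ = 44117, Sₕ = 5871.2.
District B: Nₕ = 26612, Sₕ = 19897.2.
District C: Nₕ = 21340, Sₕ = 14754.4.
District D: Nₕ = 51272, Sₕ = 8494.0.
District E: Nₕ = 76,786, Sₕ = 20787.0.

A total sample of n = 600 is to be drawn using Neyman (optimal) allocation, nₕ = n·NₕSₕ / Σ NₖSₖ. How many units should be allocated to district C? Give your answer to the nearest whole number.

Σ NₕSₕ = 44117·5871.2 + 26612·19897.2 + 21340·14754.4 + 51272·8494.0 + 76786·20787.0 = 3135037862.8.
Share for C: 314858896/3135037862.8 = 0.10043.
n_C = 600 × 0.10043 = 60.259... → 60.

60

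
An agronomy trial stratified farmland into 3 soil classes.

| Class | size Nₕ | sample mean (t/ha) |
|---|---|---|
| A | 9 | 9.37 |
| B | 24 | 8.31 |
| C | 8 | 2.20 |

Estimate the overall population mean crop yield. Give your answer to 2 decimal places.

N = 9 + 24 + 8 = 41.
Weight each subgroup mean by Nₕ/N and sum.
Σ Nₕx̄ₕ = 9·9.37 + 24·8.31 + 8·2.20 = 84.33 + 199.44 + 17.6 = 301.37.
Divide by N: 301.37 / 41 = 7.3505... → 7.35.

7.35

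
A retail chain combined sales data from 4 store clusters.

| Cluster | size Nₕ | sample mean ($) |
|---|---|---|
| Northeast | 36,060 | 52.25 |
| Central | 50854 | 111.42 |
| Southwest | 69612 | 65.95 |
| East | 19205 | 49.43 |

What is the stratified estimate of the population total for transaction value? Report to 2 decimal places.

13090502.23

Estimate total by summing Nₕ·x̄ₕ over strata.
36060·52.25 + 50854·111.42 + 69612·65.95 + 19205·49.43 = 1884135 + 5666152.68 + 4590911.4 + 949303.15 = 13090502.23.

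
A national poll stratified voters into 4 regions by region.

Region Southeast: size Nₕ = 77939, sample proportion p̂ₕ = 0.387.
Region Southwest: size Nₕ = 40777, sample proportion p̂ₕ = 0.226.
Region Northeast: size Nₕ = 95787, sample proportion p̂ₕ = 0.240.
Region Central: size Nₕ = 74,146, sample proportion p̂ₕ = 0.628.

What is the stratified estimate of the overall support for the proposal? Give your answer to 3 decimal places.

0.377

Wₕ = Nₕ/N with N = 288649: 0.2700, 0.1413, 0.3318, 0.2569.
p̂_st = 0.2700·0.387 + 0.1413·0.226 + 0.3318·0.240 + 0.2569·0.628 ≈ 0.37738... → 0.377.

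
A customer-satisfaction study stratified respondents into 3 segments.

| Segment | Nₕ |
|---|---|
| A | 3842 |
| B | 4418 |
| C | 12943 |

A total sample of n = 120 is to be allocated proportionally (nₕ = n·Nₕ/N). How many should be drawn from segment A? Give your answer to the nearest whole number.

Share of segment A = 3842/21203 = 0.18120.
Allocate 120 × 0.18120 = 21.744... → 22.

22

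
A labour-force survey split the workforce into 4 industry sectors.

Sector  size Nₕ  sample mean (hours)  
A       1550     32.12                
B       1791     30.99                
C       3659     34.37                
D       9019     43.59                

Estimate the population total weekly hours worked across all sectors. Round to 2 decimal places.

624187.13

Estimate total by summing Nₕ·x̄ₕ over strata.
1550·32.12 + 1791·30.99 + 3659·34.37 + 9019·43.59 = 49786 + 55503.09 + 125759.83 + 393138.21 = 624187.13.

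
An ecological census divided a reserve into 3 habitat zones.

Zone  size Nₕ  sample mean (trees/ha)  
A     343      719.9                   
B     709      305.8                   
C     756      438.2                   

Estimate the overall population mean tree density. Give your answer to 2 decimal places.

N = 1808; weights Wₕ = Nₕ/N = (0.1897, 0.3921, 0.4181).
x̄_st = Σ Wₕ·x̄ₕ = 0.1897·719.9 + 0.3921·305.8 + 0.4181·438.2 ≈ 439.7218...
→ 439.72.

439.72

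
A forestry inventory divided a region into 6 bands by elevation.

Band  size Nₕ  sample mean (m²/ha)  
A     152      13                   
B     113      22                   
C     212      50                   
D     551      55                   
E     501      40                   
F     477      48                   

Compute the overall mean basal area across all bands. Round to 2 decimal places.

44.02

N = 152 + 113 + 212 + 551 + 501 + 477 = 2006.
Overall mean = Σ (Nₕ/N)·x̄ₕ — weight by population share, not a simple average.
Σ Nₕx̄ₕ = 152·13 + 113·22 + 212·50 + 551·55 + 501·40 + 477·48 = 1976 + 2486 + 10600 + 30305 + 20040 + 22896 = 88303.
Divide by N: 88303 / 2006 = 44.0194... → 44.02.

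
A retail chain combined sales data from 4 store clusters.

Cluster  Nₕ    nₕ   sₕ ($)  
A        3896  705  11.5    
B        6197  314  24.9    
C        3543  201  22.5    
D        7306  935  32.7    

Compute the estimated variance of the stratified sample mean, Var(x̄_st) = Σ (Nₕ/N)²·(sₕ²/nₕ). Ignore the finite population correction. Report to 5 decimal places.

N = 20942; Wₕ = Nₕ/N.
cluster A: (3896/20942)²·11.5²/705 = 0.00649244
cluster B: (6197/20942)²·24.9²/314 = 0.17290029
cluster C: (3543/20942)²·22.5²/201 = 0.07208999
cluster D: (7306/20942)²·32.7²/935 = 0.13918964
Sum = 0.39067237 → 0.39067.

0.39067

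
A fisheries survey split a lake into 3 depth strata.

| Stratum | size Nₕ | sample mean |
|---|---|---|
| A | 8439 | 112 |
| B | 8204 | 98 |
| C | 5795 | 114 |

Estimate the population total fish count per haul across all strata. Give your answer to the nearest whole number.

2409790

Estimate total by summing Nₕ·x̄ₕ over strata.
8439·112 + 8204·98 + 5795·114 = 945168 + 803992 + 660630 = 2409790.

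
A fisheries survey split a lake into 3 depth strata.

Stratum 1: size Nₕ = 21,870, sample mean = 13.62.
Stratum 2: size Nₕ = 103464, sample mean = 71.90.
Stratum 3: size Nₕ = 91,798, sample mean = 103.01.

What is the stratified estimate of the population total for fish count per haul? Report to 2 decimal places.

1: 21870·13.62 = 297869.4
2: 103464·71.90 = 7439061.6
3: 91798·103.01 = 9456111.98
τ̂ = Σ Nₕx̄ₕ = 17193042.98.

17193042.98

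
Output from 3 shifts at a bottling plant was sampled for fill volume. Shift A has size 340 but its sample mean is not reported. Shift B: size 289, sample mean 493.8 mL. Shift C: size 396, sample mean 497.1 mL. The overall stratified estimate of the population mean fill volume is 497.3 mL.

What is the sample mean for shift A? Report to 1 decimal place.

500.5

Σ Nₕx̄ₕ = N·μ, so 340·x̄_A = 1025·497.3 − (289·493.8 + 396·497.1).
= 509732.5 − 339559.8 = 170172.7.
x̄_A = 170172.7 / 340 = 500.508... → 500.5.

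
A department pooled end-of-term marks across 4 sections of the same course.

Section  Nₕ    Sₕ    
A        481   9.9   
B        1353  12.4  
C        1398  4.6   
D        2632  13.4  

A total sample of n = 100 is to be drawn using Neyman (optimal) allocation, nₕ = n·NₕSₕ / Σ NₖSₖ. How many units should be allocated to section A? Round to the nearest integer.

Σ NₕSₕ = 481·9.9 + 1353·12.4 + 1398·4.6 + 2632·13.4 = 63238.7.
Share for A: 4761.9/63238.7 = 0.07530.
n_A = 100 × 0.07530 = 7.530... → 8.

8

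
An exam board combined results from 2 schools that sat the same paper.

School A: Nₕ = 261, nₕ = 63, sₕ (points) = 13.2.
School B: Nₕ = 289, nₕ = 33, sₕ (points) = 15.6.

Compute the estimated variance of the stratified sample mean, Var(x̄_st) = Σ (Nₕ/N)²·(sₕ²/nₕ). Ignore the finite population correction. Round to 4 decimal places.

N = 550; Wₕ = Nₕ/N.
school A: (261/550)²·13.2²/63 = 0.6228206
school B: (289/550)²·15.6²/33 = 2.0361303
Sum = 2.6589509 → 2.6590.

2.6590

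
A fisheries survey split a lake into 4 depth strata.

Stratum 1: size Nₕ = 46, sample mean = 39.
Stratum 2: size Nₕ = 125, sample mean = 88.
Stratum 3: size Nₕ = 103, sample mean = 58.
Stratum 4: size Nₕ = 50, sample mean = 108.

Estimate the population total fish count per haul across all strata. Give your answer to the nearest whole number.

1: 46·39 = 1794
2: 125·88 = 11000
3: 103·58 = 5974
4: 50·108 = 5400
τ̂ = Σ Nₕx̄ₕ = 24168.

24168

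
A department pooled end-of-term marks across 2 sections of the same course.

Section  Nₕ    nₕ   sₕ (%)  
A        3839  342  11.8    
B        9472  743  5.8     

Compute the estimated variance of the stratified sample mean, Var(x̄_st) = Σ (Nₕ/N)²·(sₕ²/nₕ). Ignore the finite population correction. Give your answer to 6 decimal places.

N = 13311; Wₕ = Nₕ/N.
section A: (3839/13311)²·11.8²/342 = 0.033865131
section B: (9472/13311)²·5.8²/743 = 0.022926047
Sum = 0.056791179 → 0.056791.

0.056791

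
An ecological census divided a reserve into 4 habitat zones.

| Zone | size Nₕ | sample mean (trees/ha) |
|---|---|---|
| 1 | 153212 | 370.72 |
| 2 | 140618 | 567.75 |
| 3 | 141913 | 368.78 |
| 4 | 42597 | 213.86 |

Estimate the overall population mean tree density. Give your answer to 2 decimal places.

N = 478340; weights Wₕ = Nₕ/N = (0.3203, 0.2940, 0.2967, 0.0891).
x̄_st = Σ Wₕ·x̄ₕ = 0.3203·370.72 + 0.2940·567.75 + 0.2967·368.78 + 0.0891·213.86 ≈ 414.0969...
→ 414.10.

414.10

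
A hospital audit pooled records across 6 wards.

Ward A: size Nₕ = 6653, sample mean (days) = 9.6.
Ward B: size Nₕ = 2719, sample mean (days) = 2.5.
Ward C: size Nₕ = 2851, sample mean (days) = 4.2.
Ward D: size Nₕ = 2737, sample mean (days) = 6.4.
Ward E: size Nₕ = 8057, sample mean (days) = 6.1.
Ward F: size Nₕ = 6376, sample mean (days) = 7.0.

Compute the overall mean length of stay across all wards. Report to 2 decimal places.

6.60

N = 29393; weights Wₕ = Nₕ/N = (0.2263, 0.0925, 0.0970, 0.0931, 0.2741, 0.2169).
x̄_st = Σ Wₕ·x̄ₕ = 0.2263·9.6 + 0.0925·2.5 + 0.0970·4.2 + 0.0931·6.4 + 0.2741·6.1 + 0.2169·7.0 ≈ 6.5981...
→ 6.60.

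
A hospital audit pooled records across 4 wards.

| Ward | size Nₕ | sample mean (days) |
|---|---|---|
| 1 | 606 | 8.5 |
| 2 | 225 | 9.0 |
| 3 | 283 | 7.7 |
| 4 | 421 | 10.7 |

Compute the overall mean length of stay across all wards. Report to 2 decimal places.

9.03

N = 1535; weights Wₕ = Nₕ/N = (0.3948, 0.1466, 0.1844, 0.2743).
x̄_st = Σ Wₕ·x̄ₕ = 0.3948·8.5 + 0.1466·9.0 + 0.1844·7.7 + 0.2743·10.7 ≈ 9.0292...
→ 9.03.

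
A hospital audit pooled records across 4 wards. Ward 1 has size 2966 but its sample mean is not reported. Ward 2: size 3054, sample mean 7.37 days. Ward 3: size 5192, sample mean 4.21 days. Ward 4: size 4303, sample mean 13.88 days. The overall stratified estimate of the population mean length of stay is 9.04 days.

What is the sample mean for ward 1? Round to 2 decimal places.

Σ Nₕx̄ₕ = N·μ, so 2966·x̄_1 = 15515·9.04 − (3054·7.37 + 5192·4.21 + 4303·13.88).
= 140255.6 − 104091.94 = 36163.66.
x̄_1 = 36163.66 / 2966 = 12.1927... → 12.19.

12.19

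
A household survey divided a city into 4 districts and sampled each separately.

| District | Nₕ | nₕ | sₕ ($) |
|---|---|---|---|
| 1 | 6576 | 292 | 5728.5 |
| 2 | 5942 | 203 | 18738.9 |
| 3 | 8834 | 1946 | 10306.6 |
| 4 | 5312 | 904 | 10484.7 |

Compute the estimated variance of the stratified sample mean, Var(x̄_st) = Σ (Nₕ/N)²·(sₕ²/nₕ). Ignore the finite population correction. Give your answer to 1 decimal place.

103556.2

N = 26664. Term for each stratum: Wₕ²sₕ²/nₕ.
Var(x̄_st) = 6835.5268 + 85902.7057 + 5991.7295 + 4826.2423 = 103556.2042 → 103556.2.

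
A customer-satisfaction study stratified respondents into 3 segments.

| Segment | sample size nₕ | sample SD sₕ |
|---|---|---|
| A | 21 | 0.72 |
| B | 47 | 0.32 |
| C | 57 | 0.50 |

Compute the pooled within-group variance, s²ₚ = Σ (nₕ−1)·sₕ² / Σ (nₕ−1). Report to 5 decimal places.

Degrees of freedom: 20 + 46 + 56 = 122.
Σ(nₕ−1)sₕ² = 20·0.5184 + 46·0.1024 + 56·0.25 = 29.0784.
s²ₚ = 29.0784 / 122 = 0.2383475... → 0.23835.

0.23835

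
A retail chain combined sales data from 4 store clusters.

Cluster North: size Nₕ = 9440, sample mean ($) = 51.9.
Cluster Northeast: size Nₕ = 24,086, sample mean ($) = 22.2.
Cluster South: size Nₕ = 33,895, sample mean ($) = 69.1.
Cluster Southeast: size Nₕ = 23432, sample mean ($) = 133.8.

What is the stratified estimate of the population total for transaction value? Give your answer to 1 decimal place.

North: 9440·51.9 = 489936
Northeast: 24086·22.2 = 534709.2
South: 33895·69.1 = 2342144.5
Southeast: 23432·133.8 = 3135201.6
τ̂ = Σ Nₕx̄ₕ = 6501991.3.

6501991.3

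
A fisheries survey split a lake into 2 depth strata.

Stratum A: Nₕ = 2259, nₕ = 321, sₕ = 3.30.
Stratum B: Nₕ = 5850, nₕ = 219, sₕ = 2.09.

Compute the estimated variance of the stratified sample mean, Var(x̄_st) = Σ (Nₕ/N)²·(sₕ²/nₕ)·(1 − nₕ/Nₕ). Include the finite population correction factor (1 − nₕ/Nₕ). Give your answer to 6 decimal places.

N = 8109; Wₕ = Nₕ/N.
stratum A: (2259/8109)²·3.30²/321·(1 − 321/2259) = 0.002258698
stratum B: (5850/8109)²·2.09²/219·(1 − 219/5850) = 0.009992065
Sum = 0.012250763 → 0.012251.

0.012251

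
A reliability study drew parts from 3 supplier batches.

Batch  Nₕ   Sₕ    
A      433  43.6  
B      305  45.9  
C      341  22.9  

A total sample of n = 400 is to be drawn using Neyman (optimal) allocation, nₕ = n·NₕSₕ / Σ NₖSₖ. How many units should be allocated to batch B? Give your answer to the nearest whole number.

A: NₕSₕ = 433·43.6 = 18878.8
B: NₕSₕ = 305·45.9 = 13999.5
C: NₕSₕ = 341·22.9 = 7808.9
Σ NₕSₕ = 40687.2.
n_B = 400·13999.5/40687.2 = 137.631... → 138.

138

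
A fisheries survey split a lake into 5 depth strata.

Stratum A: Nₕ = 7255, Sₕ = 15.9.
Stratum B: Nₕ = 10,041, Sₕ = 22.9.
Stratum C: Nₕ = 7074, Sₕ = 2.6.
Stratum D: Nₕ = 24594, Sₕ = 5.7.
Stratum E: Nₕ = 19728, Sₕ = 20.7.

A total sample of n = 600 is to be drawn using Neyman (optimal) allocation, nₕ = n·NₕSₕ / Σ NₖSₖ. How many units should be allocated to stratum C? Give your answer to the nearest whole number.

Σ NₕSₕ = 7255·15.9 + 10041·22.9 + 7074·2.6 + 24594·5.7 + 19728·20.7 = 912241.2.
Share for C: 18392.4/912241.2 = 0.02016.
n_C = 600 × 0.02016 = 12.097... → 12.

12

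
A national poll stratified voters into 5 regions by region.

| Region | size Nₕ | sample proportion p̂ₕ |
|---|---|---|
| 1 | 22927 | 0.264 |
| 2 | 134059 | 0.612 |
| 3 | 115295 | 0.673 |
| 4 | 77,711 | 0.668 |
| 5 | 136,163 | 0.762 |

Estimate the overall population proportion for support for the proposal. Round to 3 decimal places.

0.661

N = 22927 + 134059 + 115295 + 77711 + 136163 = 486155.
Overall proportion = Σ (Nₕ/N)·p̂ₕ.
Σ Nₕp̂ₕ = 6052.728 + 82044.108 + 77593.535 + 51910.948 + 103756.206 = 321357.525.
321357.525 / 486155 = 0.66102... → 0.661.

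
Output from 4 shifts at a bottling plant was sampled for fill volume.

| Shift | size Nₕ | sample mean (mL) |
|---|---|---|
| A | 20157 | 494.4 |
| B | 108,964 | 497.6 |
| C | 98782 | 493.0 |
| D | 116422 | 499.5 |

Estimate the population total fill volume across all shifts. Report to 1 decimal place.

171038422.2

A: 20157·494.4 = 9965620.8
B: 108964·497.6 = 54220486.4
C: 98782·493.0 = 48699526
D: 116422·499.5 = 58152789
τ̂ = Σ Nₕx̄ₕ = 171038422.2.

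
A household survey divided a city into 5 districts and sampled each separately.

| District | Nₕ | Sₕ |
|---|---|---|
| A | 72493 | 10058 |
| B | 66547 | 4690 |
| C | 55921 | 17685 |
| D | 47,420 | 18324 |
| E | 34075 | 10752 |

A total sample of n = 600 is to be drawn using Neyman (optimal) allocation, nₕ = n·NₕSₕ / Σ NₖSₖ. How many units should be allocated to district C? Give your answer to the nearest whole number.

182

Σ NₕSₕ = 72493·10058 + 66547·4690 + 55921·17685 + 47420·18324 + 34075·10752 = 3265501389.
Share for C: 988962885/3265501389 = 0.30285.
n_C = 600 × 0.30285 = 181.711... → 182.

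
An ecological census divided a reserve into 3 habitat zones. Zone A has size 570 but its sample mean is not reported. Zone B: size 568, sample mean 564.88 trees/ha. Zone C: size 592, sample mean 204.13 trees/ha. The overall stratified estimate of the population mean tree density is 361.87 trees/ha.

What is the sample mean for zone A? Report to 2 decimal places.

N = 570 + 568 + 592 = 1730.
Overall total = μ·N = 361.87·1730 = 626035.1.
Subtract the known strata: 568·564.88 + 592·204.13 = 441696.8.
Remaining total for zone A: 626035.1 − 441696.8 = 184338.3.
Divide by its size: 184338.3 / 570 = 323.4005... → 323.40.

323.40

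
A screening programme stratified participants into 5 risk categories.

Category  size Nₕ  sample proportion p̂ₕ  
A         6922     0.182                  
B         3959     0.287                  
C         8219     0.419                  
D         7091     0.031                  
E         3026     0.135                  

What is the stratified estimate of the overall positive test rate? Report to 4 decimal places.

0.2214

N = 6922 + 3959 + 8219 + 7091 + 3026 = 29217.
Overall proportion = Σ (Nₕ/N)·p̂ₕ.
Σ Nₕp̂ₕ = 1259.804 + 1136.233 + 3443.761 + 219.821 + 408.51 = 6468.129.
6468.129 / 29217 = 0.221382... → 0.2214.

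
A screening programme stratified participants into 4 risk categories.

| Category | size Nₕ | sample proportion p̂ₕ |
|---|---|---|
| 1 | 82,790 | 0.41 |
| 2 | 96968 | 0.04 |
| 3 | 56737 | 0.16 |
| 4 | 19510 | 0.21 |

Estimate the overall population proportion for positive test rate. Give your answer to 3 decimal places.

Wₕ = Nₕ/N with N = 256005: 0.3234, 0.3788, 0.2216, 0.0762.
p̂_st = 0.3234·0.41 + 0.3788·0.04 + 0.2216·0.16 + 0.0762·0.21 ≈ 0.19921... → 0.199.

0.199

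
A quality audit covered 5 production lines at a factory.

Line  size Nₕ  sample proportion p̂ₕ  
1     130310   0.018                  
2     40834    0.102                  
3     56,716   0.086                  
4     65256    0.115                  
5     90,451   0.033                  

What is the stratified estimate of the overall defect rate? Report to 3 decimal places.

0.057

N = 130310 + 40834 + 56716 + 65256 + 90451 = 383567.
Overall proportion = Σ (Nₕ/N)·p̂ₕ.
Σ Nₕp̂ₕ = 2345.58 + 4165.068 + 4877.576 + 7504.44 + 2984.883 = 21877.547.
21877.547 / 383567 = 0.05704... → 0.057.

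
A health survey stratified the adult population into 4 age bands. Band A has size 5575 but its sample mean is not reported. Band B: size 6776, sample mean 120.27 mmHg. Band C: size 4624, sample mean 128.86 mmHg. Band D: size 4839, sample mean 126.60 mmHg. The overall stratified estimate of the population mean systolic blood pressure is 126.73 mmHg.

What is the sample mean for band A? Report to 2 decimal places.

132.93

N = 5575 + 6776 + 4624 + 4839 = 21814.
Overall total = μ·N = 126.73·21814 = 2764488.22.
Subtract the known strata: 6776·120.27 + 4624·128.86 + 4839·126.60 = 2023415.56.
Remaining total for band A: 2764488.22 − 2023415.56 = 741072.66.
Divide by its size: 741072.66 / 5575 = 132.9278... → 132.93.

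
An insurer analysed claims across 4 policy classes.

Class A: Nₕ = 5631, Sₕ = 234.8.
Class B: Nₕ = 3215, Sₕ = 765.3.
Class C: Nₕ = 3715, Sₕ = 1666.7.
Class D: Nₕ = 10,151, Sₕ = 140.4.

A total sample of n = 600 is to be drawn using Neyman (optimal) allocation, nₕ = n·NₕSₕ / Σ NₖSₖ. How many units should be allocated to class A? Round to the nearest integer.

Σ NₕSₕ = 5631·234.8 + 3215·765.3 + 3715·1666.7 + 10151·140.4 = 11399589.2.
Share for A: 1322158.8/11399589.2 = 0.11598.
n_A = 600 × 0.11598 = 69.590... → 70.

70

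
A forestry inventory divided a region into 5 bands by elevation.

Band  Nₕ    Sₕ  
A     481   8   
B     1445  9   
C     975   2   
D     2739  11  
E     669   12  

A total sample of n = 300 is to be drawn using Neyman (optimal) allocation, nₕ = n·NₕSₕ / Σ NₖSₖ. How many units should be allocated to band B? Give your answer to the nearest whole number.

A: NₕSₕ = 481·8 = 3848
B: NₕSₕ = 1445·9 = 13005
C: NₕSₕ = 975·2 = 1950
D: NₕSₕ = 2739·11 = 30129
E: NₕSₕ = 669·12 = 8028
Σ NₕSₕ = 56960.
n_B = 300·13005/56960 = 68.495... → 68.

68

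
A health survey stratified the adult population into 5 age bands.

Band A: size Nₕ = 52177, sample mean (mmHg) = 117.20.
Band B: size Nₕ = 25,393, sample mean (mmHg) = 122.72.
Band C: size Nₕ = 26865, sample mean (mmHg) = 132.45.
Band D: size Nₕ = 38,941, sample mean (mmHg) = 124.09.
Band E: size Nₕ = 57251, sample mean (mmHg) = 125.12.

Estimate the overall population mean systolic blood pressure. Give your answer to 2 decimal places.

x̄_st = (Σ Nₕx̄ₕ) / (Σ Nₕ) = (52177·117.20 + 25393·122.72 + 26865·132.45 + 38941·124.09 + 57251·125.12) / 200627
= 24785076.42 / 200627 = 123.5381... → 123.54.

123.54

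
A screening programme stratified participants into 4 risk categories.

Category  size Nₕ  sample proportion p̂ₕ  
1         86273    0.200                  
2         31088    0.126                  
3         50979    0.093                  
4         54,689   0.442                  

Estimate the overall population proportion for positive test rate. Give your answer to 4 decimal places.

N = 86273 + 31088 + 50979 + 54689 = 223029.
Overall proportion = Σ (Nₕ/N)·p̂ₕ.
Σ Nₕp̂ₕ = 17254.6 + 3917.088 + 4741.047 + 24172.538 = 50085.273.
50085.273 / 223029 = 0.224568... → 0.2246.

0.2246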